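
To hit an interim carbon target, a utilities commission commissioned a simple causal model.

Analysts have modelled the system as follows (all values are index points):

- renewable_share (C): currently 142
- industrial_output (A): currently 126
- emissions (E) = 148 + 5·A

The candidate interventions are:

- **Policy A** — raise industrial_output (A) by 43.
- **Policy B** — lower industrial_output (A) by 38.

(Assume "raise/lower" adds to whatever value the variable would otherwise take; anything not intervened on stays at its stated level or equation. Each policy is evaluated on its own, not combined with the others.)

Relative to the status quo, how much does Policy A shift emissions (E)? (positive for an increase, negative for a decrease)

Baseline:
  A = 126
  E = 148 + 5·126 = 778
Policy A (A + 43):
  A = 126 + 43 = 169
  E = 148 + 5·169 = 993
Change in E: 993 − 778 = 215

215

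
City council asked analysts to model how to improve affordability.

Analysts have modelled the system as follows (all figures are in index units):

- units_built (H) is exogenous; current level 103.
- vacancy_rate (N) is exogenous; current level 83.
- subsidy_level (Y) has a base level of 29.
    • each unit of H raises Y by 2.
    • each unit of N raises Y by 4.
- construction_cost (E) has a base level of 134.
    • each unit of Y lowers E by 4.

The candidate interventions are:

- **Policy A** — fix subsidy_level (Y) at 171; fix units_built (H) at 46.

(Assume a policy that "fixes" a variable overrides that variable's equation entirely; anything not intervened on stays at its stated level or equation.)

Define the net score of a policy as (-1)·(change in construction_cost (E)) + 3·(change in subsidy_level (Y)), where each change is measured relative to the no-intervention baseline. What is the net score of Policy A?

Baseline:
  H = 103
  N = 83
  Y = 29 + 2·103 + 4·83 = 567
  E = 134 − 4·567 = -2134
Policy A (Y := 171, H := 46):
  H = 46
  N = 83
  Y = 171
  E = 134 − 4·171 = -550
ΔE = -550 − (-2134) = 1584; ΔY = 171 − 567 = -396
Score = (-1)·1584 + 3·(-396) = -2772

-2772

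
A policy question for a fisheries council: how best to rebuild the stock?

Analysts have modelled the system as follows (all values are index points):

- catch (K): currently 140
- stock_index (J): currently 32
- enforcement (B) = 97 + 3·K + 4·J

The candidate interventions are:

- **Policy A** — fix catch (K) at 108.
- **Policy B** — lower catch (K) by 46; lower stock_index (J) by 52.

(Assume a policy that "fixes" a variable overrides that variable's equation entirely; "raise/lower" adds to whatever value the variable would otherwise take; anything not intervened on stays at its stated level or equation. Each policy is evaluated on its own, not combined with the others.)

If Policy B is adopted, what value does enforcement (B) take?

299

Policy B (K − 46, J − 52):
  K = 140 − 46 = 94
  J = 32 − 52 = -20
  B = 97 + 3·94 + 4·(-20) = 299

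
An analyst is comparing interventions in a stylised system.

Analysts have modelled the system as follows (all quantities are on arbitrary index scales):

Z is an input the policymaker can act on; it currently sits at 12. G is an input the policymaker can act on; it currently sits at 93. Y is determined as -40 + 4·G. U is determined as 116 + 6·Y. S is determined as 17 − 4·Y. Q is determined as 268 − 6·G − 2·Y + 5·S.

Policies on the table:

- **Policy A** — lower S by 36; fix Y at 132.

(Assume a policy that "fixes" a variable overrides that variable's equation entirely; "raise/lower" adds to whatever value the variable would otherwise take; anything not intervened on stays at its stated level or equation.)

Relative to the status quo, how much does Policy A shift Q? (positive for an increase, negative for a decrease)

4220

Baseline:
  G = 93
  Y = -40 + 4·93 = 332
  S = 17 − 4·332 = -1311
  Q = 268 − 6·93 − 2·332 + 5·(-1311) = -7509
Policy A (S − 36, Y := 132):
  G = 93
  Y = 132
  S = 17 − 4·132 (−36 from intervention) = -547
  Q = 268 − 6·93 − 2·132 + 5·(-547) = -3289
Change in Q: -3289 − (-7509) = 4220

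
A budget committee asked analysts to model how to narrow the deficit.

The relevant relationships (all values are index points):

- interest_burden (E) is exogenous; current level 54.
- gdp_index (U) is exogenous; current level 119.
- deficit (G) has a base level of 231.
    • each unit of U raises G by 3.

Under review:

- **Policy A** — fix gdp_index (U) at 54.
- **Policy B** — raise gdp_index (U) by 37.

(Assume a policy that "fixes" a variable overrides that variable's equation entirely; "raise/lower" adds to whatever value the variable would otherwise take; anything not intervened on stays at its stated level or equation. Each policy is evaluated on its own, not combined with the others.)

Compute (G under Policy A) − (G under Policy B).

-306

Policy A (U := 54):
  U = 54
  G = 231 + 3·54 = 393
Policy B (U + 37):
  U = 119 + 37 = 156
  G = 231 + 3·156 = 699
G: 393 − 699 = -306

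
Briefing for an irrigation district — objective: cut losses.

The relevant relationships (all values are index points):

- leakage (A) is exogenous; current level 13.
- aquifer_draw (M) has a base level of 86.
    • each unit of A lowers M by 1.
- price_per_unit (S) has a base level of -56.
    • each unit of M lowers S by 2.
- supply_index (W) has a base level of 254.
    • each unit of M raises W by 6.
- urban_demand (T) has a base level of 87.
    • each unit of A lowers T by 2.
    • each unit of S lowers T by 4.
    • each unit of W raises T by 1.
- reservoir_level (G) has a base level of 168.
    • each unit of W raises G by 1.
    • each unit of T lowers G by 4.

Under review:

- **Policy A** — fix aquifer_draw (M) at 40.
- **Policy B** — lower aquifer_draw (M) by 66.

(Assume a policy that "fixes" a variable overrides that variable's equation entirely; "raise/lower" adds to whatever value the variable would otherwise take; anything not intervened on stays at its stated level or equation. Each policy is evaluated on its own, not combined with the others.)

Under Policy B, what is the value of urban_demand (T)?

Policy B (M − 66):
  A = 13
  M = 86 − 13 (−66 from intervention) = 7
  S = -56 − 2·7 = -70
  W = 254 + 6·7 = 296
  T = 87 − 2·13 − 4·(-70) + 296 = 637

637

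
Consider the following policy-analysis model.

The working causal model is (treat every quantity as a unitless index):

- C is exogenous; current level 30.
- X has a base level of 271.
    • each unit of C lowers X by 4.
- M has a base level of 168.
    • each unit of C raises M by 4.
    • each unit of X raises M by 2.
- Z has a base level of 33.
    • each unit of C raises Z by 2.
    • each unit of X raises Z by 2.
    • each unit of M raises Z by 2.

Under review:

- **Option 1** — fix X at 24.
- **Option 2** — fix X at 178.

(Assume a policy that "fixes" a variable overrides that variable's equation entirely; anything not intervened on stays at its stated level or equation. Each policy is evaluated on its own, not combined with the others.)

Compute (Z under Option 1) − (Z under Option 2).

-924

Option 1 (X := 24):
  C = 30
  X = 24
  M = 168 + 4·30 + 2·24 = 336
  Z = 33 + 2·30 + 2·24 + 2·336 = 813
Option 2 (X := 178):
  C = 30
  X = 178
  M = 168 + 4·30 + 2·178 = 644
  Z = 33 + 2·30 + 2·178 + 2·644 = 1737
Z: 813 − 1737 = -924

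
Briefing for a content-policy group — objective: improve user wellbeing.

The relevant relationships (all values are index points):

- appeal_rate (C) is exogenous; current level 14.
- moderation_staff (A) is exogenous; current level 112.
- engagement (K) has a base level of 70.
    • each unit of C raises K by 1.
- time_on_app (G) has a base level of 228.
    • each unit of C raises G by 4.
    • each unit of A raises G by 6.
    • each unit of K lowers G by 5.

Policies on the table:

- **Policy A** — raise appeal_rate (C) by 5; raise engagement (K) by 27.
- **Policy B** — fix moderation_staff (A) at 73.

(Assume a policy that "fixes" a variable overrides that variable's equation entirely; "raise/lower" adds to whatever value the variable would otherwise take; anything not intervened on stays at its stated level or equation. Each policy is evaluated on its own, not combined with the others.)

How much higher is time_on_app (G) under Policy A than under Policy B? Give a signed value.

94

Policy A (C + 5, K + 27):
  C = 14 + 5 = 19
  A = 112
  K = 70 + 19 (+27 from intervention) = 116
  G = 228 + 4·19 + 6·112 − 5·116 = 396
Policy B (A := 73):
  C = 14
  A = 73
  K = 70 + 14 = 84
  G = 228 + 4·14 + 6·73 − 5·84 = 302
G: 396 − 302 = 94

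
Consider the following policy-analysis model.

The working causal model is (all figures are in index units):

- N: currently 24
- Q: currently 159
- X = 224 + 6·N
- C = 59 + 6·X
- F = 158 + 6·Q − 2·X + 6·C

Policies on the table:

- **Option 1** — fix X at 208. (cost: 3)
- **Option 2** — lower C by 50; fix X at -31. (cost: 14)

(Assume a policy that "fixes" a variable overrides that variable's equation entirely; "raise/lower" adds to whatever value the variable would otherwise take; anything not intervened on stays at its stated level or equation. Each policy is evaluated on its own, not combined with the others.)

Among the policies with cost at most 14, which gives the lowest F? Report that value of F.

Option 1 (X := 208):
  N = 24
  Q = 159
  X = 208
  C = 59 + 6·208 = 1307
  F = 158 + 6·159 − 2·208 + 6·1307 = 8538
Option 2 (C − 50, X := -31):
  N = 24
  Q = 159
  X = -31
  C = 59 + 6·(-31) (−50 from intervention) = -177
  F = 158 + 6·159 − 2·(-31) + 6·(-177) = 112
Comparing — Option 1: F=8538, Option 2: F=112. Lowest is 112 (Option 2).

112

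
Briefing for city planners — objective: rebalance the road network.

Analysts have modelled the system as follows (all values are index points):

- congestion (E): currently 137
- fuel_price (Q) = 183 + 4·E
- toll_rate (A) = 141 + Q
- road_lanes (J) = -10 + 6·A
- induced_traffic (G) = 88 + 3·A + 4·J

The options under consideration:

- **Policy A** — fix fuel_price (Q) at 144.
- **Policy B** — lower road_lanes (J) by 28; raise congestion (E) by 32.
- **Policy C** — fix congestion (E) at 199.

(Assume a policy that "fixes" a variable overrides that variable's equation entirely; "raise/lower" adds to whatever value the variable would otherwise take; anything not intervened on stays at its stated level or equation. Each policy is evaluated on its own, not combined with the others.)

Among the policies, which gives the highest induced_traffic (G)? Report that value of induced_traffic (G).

30288

Policy A (Q := 144):
  E = 137
  Q = 144
  A = 141 + 144 = 285
  J = -10 + 6·285 = 1700
  G = 88 + 3·285 + 4·1700 = 7743
Policy B (J − 28, E + 32):
  E = 137 + 32 = 169
  Q = 183 + 4·169 = 859
  A = 141 + 859 = 1000
  J = -10 + 6·1000 (−28 from intervention) = 5962
  G = 88 + 3·1000 + 4·5962 = 26936
Policy C (E := 199):
  E = 199
  Q = 183 + 4·199 = 979
  A = 141 + 979 = 1120
  J = -10 + 6·1120 = 6710
  G = 88 + 3·1120 + 4·6710 = 30288
Comparing — Policy A: G=7743, Policy B: G=26936, Policy C: G=30288. Highest is 30288 (Policy C).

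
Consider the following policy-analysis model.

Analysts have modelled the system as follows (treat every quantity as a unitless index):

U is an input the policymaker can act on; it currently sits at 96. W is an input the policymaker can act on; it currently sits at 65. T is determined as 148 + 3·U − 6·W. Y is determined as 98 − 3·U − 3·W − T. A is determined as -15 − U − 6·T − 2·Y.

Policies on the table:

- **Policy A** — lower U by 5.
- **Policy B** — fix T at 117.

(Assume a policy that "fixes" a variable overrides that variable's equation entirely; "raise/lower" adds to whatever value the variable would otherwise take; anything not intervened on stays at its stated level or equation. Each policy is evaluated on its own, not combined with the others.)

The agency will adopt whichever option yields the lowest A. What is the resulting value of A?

191

Policy A (U − 5):
  U = 96 − 5 = 91
  W = 65
  T = 148 + 3·91 − 6·65 = 31
  Y = 98 − 3·91 − 3·65 − 31 = -401
  A = -15 − 91 − 6·31 − 2·(-401) = 510
Policy B (T := 117):
  U = 96
  W = 65
  T = 117
  Y = 98 − 3·96 − 3·65 − 117 = -502
  A = -15 − 96 − 6·117 − 2·(-502) = 191
Comparing — Policy A: A=510, Policy B: A=191. Lowest is 191 (Policy B).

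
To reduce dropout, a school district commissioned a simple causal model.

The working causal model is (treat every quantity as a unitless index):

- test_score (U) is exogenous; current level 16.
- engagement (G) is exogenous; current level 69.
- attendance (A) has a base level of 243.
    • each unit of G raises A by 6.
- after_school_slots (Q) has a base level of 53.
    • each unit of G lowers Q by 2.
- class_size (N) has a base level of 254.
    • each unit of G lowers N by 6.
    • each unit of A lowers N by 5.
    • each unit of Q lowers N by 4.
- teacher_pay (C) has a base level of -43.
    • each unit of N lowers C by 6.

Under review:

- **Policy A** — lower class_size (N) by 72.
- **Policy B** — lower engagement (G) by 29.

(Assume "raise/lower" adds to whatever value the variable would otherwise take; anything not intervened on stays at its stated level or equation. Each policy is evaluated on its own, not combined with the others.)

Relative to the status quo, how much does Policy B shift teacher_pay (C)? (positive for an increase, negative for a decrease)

Baseline:
  G = 69
  A = 243 + 6·69 = 657
  Q = 53 − 2·69 = -85
  N = 254 − 6·69 − 5·657 − 4·(-85) = -3105
  C = -43 − 6·(-3105) = 18587
Policy B (G − 29):
  G = 69 − 29 = 40
  A = 243 + 6·40 = 483
  Q = 53 − 2·40 = -27
  N = 254 − 6·40 − 5·483 − 4·(-27) = -2293
  C = -43 − 6·(-2293) = 13715
Change in C: 13715 − 18587 = -4872

-4872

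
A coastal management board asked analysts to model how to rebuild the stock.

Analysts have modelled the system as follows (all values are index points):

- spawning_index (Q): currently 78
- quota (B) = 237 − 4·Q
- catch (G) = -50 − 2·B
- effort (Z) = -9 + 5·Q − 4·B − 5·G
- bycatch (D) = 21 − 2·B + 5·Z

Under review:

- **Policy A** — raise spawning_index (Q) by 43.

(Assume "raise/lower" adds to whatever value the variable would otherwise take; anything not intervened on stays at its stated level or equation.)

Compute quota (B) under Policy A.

-247

Policy A (Q + 43):
  Q = 78 + 43 = 121
  B = 237 − 4·121 = -247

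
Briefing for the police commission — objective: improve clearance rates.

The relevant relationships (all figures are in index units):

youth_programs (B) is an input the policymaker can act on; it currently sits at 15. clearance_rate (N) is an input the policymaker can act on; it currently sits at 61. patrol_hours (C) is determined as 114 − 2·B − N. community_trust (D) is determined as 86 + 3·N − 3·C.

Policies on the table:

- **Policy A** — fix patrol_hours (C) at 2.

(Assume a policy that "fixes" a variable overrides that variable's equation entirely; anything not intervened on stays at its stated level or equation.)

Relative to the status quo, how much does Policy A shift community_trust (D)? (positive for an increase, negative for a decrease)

63

Baseline:
  B = 15
  N = 61
  C = 114 − 2·15 − 61 = 23
  D = 86 + 3·61 − 3·23 = 200
Policy A (C := 2):
  B = 15
  N = 61
  C = 2
  D = 86 + 3·61 − 3·2 = 263
Change in D: 263 − 200 = 63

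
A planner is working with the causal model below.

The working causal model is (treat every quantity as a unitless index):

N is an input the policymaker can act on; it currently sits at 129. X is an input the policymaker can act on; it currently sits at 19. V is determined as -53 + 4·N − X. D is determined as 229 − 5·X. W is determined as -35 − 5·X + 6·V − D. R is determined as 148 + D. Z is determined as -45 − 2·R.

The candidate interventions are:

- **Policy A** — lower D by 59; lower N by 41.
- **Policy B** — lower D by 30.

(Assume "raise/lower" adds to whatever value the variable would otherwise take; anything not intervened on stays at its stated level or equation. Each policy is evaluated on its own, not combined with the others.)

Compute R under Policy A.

223

Policy A (D − 59, N − 41):
  X = 19
  D = 229 − 5·19 (−59 from intervention) = 75
  R = 148 + 75 = 223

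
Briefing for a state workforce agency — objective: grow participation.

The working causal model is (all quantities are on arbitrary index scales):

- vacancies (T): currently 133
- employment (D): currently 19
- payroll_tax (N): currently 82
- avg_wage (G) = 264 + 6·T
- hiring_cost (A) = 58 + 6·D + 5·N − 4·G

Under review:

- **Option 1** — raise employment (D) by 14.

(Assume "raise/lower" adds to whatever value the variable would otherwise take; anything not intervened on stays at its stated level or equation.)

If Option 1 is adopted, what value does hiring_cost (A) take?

-3582

Option 1 (D + 14):
  T = 133
  D = 19 + 14 = 33
  N = 82
  G = 264 + 6·133 = 1062
  A = 58 + 6·33 + 5·82 − 4·1062 = -3582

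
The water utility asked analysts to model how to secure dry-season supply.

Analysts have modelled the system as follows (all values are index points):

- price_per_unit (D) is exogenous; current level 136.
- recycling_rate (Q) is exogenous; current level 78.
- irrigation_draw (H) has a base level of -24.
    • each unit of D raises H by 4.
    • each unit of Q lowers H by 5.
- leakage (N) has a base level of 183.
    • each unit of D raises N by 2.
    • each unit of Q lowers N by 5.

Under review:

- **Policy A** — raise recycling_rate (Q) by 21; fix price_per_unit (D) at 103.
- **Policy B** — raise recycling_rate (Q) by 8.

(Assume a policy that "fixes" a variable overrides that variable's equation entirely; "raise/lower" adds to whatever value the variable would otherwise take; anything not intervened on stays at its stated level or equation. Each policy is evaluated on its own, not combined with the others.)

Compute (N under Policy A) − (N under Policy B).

Policy A (Q + 21, D := 103):
  D = 103
  Q = 78 + 21 = 99
  N = 183 + 2·103 − 5·99 = -106
Policy B (Q + 8):
  D = 136
  Q = 78 + 8 = 86
  N = 183 + 2·136 − 5·86 = 25
N: -106 − 25 = -131

-131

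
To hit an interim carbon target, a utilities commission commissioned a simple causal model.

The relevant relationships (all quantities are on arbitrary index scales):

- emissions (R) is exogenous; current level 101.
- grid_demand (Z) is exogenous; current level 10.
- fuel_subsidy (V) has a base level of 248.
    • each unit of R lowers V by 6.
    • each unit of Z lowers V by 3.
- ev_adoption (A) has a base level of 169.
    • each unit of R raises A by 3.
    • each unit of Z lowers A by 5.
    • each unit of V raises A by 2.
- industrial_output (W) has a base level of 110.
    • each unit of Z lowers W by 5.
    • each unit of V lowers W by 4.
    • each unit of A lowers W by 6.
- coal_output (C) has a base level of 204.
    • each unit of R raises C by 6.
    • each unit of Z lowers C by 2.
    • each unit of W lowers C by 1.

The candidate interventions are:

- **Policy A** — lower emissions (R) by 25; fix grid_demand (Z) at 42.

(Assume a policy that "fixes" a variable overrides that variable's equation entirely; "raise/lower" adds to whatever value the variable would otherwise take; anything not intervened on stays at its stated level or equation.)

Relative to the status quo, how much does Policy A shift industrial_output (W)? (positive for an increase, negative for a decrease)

Baseline:
  R = 101
  Z = 10
  V = 248 − 6·101 − 3·10 = -388
  A = 169 + 3·101 − 5·10 + 2·(-388) = -354
  W = 110 − 5·10 − 4·(-388) − 6·(-354) = 3736
Policy A (R − 25, Z := 42):
  R = 101 − 25 = 76
  Z = 42
  V = 248 − 6·76 − 3·42 = -334
  A = 169 + 3·76 − 5·42 + 2·(-334) = -481
  W = 110 − 5·42 − 4·(-334) − 6·(-481) = 4122
Change in W: 4122 − 3736 = 386

386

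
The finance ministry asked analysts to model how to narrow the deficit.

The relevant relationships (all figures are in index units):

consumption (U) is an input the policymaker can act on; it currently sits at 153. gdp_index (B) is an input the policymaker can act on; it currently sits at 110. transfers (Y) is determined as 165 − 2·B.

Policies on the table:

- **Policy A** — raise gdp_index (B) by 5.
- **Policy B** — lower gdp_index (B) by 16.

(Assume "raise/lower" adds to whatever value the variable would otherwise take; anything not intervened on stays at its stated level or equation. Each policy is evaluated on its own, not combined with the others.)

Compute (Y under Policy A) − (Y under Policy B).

Policy A (B + 5):
  B = 110 + 5 = 115
  Y = 165 − 2·115 = -65
Policy B (B − 16):
  B = 110 − 16 = 94
  Y = 165 − 2·94 = -23
Y: -65 − (-23) = -42

-42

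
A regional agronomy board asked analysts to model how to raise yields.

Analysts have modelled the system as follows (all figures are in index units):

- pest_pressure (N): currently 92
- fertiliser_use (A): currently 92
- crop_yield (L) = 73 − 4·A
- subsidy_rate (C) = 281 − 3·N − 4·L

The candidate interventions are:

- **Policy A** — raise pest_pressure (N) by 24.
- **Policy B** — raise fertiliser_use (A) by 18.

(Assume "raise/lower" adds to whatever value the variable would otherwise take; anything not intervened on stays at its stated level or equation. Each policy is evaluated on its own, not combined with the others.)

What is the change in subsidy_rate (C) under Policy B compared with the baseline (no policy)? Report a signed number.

Baseline:
  N = 92
  A = 92
  L = 73 − 4·92 = -295
  C = 281 − 3·92 − 4·(-295) = 1185
Policy B (A + 18):
  N = 92
  A = 92 + 18 = 110
  L = 73 − 4·110 = -367
  C = 281 − 3·92 − 4·(-367) = 1473
Change in C: 1473 − 1185 = 288

288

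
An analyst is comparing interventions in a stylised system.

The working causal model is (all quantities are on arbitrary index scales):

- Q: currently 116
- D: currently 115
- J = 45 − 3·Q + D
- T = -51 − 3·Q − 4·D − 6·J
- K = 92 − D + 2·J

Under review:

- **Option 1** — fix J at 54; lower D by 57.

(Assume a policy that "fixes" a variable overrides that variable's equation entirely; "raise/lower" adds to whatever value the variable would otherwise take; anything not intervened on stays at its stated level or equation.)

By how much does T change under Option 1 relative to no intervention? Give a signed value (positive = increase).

Baseline:
  Q = 116
  D = 115
  J = 45 − 3·116 + 115 = -188
  T = -51 − 3·116 − 4·115 − 6·(-188) = 269
Option 1 (J := 54, D − 57):
  Q = 116
  D = 115 − 57 = 58
  J = 54
  T = -51 − 3·116 − 4·58 − 6·54 = -955
Change in T: -955 − 269 = -1224

-1224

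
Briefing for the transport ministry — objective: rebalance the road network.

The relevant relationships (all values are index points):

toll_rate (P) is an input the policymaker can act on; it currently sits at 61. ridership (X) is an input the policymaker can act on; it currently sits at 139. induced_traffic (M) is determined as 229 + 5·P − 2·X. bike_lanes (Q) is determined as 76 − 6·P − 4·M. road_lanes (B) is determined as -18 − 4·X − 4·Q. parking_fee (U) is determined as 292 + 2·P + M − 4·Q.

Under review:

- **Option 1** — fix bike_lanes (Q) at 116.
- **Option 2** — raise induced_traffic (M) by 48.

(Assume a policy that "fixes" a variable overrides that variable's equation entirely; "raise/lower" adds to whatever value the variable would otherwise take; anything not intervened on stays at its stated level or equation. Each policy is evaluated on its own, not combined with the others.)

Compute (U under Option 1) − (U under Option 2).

-6536

Option 1 (Q := 116):
  P = 61
  X = 139
  M = 229 + 5·61 − 2·139 = 256
  Q = 116
  U = 292 + 2·61 + 256 − 4·116 = 206
Option 2 (M + 48):
  P = 61
  X = 139
  M = 229 + 5·61 − 2·139 (+48 from intervention) = 304
  Q = 76 − 6·61 − 4·304 = -1506
  U = 292 + 2·61 + 304 − 4·(-1506) = 6742
U: 206 − 6742 = -6536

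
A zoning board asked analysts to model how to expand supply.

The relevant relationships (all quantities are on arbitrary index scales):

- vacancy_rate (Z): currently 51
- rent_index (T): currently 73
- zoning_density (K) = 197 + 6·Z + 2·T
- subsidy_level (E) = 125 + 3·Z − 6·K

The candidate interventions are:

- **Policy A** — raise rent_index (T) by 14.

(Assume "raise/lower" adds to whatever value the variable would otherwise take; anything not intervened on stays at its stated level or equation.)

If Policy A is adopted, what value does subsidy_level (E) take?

Policy A (T + 14):
  Z = 51
  T = 73 + 14 = 87
  K = 197 + 6·51 + 2·87 = 677
  E = 125 + 3·51 − 6·677 = -3784

-3784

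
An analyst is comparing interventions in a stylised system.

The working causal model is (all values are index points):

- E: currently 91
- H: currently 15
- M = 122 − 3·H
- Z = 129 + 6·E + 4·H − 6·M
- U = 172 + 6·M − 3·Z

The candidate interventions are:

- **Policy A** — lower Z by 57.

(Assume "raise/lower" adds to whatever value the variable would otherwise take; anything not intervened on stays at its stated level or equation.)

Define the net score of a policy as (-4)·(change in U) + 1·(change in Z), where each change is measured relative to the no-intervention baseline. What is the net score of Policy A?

-741

Baseline:
  E = 91
  H = 15
  M = 122 − 3·15 = 77
  Z = 129 + 6·91 + 4·15 − 6·77 = 273
  U = 172 + 6·77 − 3·273 = -185
Policy A (Z − 57):
  E = 91
  H = 15
  M = 122 − 3·15 = 77
  Z = 129 + 6·91 + 4·15 − 6·77 (−57 from intervention) = 216
  U = 172 + 6·77 − 3·216 = -14
ΔU = -14 − (-185) = 171; ΔZ = 216 − 273 = -57
Score = (-4)·171 + 1·(-57) = -741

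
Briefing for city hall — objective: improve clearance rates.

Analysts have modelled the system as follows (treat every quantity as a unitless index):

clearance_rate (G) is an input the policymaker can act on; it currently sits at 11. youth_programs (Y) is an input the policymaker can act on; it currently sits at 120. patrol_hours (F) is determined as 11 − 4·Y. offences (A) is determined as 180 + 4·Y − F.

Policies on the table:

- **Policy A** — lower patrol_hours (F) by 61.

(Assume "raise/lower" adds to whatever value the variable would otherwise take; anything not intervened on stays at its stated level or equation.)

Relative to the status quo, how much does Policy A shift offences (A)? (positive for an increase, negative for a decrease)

61

Baseline:
  Y = 120
  F = 11 − 4·120 = -469
  A = 180 + 4·120 − (-469) = 1129
Policy A (F − 61):
  Y = 120
  F = 11 − 4·120 (−61 from intervention) = -530
  A = 180 + 4·120 − (-530) = 1190
Change in A: 1190 − 1129 = 61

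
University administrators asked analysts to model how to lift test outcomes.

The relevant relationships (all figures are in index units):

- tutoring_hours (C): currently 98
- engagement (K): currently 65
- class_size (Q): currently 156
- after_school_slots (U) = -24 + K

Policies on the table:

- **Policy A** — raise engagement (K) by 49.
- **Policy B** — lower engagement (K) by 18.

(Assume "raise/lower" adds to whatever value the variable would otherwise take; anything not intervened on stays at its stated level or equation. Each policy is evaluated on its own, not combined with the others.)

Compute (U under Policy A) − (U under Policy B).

67

Policy A (K + 49):
  K = 65 + 49 = 114
  U = -24 + 114 = 90
Policy B (K − 18):
  K = 65 − 18 = 47
  U = -24 + 47 = 23
U: 90 − 23 = 67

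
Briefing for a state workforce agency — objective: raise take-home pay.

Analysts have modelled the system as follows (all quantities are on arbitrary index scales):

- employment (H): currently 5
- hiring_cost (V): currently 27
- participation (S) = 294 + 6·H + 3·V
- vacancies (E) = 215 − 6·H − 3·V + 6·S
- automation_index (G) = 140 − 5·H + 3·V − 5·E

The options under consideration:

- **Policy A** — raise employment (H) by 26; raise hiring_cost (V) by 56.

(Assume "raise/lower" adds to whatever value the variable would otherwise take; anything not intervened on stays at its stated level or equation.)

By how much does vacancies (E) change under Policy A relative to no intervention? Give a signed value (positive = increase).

1620

Baseline:
  H = 5
  V = 27
  S = 294 + 6·5 + 3·27 = 405
  E = 215 − 6·5 − 3·27 + 6·405 = 2534
Policy A (H + 26, V + 56):
  H = 5 + 26 = 31
  V = 27 + 56 = 83
  S = 294 + 6·31 + 3·83 = 729
  E = 215 − 6·31 − 3·83 + 6·729 = 4154
Change in E: 4154 − 2534 = 1620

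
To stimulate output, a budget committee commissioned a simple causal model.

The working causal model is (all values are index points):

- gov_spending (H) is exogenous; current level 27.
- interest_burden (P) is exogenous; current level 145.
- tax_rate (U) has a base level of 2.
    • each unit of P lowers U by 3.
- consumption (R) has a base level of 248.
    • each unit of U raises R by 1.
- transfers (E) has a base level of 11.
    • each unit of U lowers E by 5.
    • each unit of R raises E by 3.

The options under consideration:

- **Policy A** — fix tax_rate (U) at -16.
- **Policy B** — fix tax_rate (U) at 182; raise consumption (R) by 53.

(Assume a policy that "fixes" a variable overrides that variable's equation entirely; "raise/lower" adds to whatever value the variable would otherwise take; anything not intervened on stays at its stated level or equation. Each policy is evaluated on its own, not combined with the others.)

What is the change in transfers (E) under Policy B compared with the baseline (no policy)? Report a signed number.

-1071

Baseline:
  P = 145
  U = 2 − 3·145 = -433
  R = 248 + (-433) = -185
  E = 11 − 5·(-433) + 3·(-185) = 1621
Policy B (U := 182, R + 53):
  P = 145
  U = 182
  R = 248 + 182 (+53 from intervention) = 483
  E = 11 − 5·182 + 3·483 = 550
Change in E: 550 − 1621 = -1071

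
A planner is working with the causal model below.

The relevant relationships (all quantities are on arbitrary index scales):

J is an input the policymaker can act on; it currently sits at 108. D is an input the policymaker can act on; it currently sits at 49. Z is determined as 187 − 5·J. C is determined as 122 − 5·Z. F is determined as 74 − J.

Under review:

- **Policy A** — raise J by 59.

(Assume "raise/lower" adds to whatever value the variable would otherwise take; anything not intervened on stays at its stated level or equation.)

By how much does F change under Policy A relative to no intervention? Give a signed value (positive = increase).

-59

Baseline:
  J = 108
  F = 74 − 108 = -34
Policy A (J + 59):
  J = 108 + 59 = 167
  F = 74 − 167 = -93
Change in F: -93 − (-34) = -59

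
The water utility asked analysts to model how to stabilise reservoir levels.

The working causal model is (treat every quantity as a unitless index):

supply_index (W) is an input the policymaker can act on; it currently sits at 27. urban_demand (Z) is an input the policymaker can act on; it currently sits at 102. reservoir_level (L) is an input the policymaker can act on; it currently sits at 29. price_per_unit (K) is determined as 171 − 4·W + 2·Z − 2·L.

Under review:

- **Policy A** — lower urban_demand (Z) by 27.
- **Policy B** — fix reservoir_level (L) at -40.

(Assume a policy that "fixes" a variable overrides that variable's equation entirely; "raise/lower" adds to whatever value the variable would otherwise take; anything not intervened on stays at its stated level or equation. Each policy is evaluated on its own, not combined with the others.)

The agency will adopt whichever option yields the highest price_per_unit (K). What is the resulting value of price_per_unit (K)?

Policy A (Z − 27):
  W = 27
  Z = 102 − 27 = 75
  L = 29
  K = 171 − 4·27 + 2·75 − 2·29 = 155
Policy B (L := -40):
  W = 27
  Z = 102
  L = -40
  K = 171 − 4·27 + 2·102 − 2·(-40) = 347
Comparing — Policy A: K=155, Policy B: K=347. Highest is 347 (Policy B).

347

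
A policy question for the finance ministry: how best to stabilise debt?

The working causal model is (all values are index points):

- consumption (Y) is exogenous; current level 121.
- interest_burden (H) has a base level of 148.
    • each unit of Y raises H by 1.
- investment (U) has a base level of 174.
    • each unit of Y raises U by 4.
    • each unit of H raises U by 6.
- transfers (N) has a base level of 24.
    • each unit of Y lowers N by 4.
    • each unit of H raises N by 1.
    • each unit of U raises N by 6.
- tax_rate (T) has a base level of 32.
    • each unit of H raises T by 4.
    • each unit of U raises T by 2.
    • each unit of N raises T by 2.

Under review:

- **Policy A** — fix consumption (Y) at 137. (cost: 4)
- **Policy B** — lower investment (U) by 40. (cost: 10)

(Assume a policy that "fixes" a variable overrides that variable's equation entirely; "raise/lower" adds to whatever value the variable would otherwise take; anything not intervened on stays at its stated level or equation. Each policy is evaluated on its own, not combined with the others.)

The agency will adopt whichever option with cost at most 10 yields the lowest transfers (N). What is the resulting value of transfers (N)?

Policy A (Y := 137):
  Y = 137
  H = 148 + 137 = 285
  U = 174 + 4·137 + 6·285 = 2432
  N = 24 − 4·137 + 285 + 6·2432 = 14353
Policy B (U − 40):
  Y = 121
  H = 148 + 121 = 269
  U = 174 + 4·121 + 6·269 (−40 from intervention) = 2232
  N = 24 − 4·121 + 269 + 6·2232 = 13201
Comparing — Policy A: N=14353, Policy B: N=13201. Lowest is 13201 (Policy B).

13201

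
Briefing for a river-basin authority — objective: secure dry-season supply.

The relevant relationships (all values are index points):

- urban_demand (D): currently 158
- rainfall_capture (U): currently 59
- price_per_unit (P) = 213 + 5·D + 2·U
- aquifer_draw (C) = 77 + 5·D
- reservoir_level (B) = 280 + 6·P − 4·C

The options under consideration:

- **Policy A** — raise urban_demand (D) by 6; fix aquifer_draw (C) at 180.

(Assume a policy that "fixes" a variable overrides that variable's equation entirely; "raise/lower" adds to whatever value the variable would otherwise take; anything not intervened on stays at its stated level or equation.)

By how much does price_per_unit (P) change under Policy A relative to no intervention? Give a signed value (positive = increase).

Baseline:
  D = 158
  U = 59
  P = 213 + 5·158 + 2·59 = 1121
Policy A (D + 6, C := 180):
  D = 158 + 6 = 164
  U = 59
  P = 213 + 5·164 + 2·59 = 1151
Change in P: 1151 − 1121 = 30

30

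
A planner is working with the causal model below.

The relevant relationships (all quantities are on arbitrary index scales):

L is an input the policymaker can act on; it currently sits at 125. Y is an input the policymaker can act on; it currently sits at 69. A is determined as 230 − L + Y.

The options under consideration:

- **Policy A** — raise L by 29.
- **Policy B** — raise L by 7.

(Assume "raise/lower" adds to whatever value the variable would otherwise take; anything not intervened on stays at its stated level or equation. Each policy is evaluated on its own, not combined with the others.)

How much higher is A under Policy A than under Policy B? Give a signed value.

Policy A (L + 29):
  L = 125 + 29 = 154
  Y = 69
  A = 230 − 154 + 69 = 145
Policy B (L + 7):
  L = 125 + 7 = 132
  Y = 69
  A = 230 − 132 + 69 = 167
A: 145 − 167 = -22

-22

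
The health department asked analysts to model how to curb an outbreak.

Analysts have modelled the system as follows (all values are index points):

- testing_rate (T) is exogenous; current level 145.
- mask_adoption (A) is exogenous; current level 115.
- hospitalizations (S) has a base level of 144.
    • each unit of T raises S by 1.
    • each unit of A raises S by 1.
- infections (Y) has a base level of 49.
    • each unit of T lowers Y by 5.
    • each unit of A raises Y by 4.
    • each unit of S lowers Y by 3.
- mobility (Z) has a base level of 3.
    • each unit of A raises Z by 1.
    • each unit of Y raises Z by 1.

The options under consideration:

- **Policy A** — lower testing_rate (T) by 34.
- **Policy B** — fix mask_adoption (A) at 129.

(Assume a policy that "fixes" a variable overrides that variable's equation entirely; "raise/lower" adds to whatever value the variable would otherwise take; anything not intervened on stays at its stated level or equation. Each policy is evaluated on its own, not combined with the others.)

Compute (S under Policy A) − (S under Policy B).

-48

Policy A (T − 34):
  T = 145 − 34 = 111
  A = 115
  S = 144 + 111 + 115 = 370
Policy B (A := 129):
  T = 145
  A = 129
  S = 144 + 145 + 129 = 418
S: 370 − 418 = -48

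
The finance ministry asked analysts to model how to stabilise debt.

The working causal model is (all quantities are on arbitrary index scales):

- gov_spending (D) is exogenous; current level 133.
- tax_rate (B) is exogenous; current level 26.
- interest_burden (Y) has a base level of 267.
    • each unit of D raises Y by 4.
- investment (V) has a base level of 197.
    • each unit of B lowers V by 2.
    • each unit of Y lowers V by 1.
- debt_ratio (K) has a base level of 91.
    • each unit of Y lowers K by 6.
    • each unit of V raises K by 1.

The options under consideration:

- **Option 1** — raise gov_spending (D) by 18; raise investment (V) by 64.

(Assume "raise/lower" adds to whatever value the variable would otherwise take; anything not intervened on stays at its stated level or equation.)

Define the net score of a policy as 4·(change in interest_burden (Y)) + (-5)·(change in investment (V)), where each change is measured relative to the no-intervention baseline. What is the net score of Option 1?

Baseline:
  D = 133
  B = 26
  Y = 267 + 4·133 = 799
  V = 197 − 2·26 − 799 = -654
Option 1 (D + 18, V + 64):
  D = 133 + 18 = 151
  B = 26
  Y = 267 + 4·151 = 871
  V = 197 − 2·26 − 871 (+64 from intervention) = -662
ΔY = 871 − 799 = 72; ΔV = -662 − (-654) = -8
Score = 4·72 + (-5)·(-8) = 328

328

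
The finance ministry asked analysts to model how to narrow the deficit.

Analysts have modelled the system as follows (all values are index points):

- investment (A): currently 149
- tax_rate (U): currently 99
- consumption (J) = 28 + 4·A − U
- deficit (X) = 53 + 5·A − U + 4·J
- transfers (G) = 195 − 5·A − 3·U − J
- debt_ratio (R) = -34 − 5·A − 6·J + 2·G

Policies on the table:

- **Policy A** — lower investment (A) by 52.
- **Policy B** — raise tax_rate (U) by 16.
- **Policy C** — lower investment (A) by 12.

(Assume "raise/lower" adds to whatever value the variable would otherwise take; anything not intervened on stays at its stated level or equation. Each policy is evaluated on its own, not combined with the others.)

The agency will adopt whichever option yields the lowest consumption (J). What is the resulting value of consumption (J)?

317

Policy A (A − 52):
  A = 149 − 52 = 97
  U = 99
  J = 28 + 4·97 − 99 = 317
Policy B (U + 16):
  A = 149
  U = 99 + 16 = 115
  J = 28 + 4·149 − 115 = 509
Policy C (A − 12):
  A = 149 − 12 = 137
  U = 99
  J = 28 + 4·137 − 99 = 477
Comparing — Policy A: J=317, Policy B: J=509, Policy C: J=477. Lowest is 317 (Policy A).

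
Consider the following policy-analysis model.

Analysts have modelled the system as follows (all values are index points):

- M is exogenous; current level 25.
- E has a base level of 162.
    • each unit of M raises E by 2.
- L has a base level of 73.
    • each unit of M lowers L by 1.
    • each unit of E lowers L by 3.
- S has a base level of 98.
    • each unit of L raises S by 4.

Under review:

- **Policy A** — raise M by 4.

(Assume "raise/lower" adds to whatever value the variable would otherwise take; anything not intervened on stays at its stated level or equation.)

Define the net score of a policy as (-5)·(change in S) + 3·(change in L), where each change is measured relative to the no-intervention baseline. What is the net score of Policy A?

476

Baseline:
  M = 25
  E = 162 + 2·25 = 212
  L = 73 − 25 − 3·212 = -588
  S = 98 + 4·(-588) = -2254
Policy A (M + 4):
  M = 25 + 4 = 29
  E = 162 + 2·29 = 220
  L = 73 − 29 − 3·220 = -616
  S = 98 + 4·(-616) = -2366
ΔS = -2366 − (-2254) = -112; ΔL = -616 − (-588) = -28
Score = (-5)·(-112) + 3·(-28) = 476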